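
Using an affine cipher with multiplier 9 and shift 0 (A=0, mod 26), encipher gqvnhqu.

cohnloy

g(6): 9·6+0=54≡2 → c
q(16): 9·16+0=144≡14 → o
v(21): 9·21+0=189≡7 → h
n(13): 9·13+0=117≡13 → n
h(7): 9·7+0=63≡11 → l
q(16): 9·16+0=144≡14 → o
u(20): 9·20+0=180≡24 → y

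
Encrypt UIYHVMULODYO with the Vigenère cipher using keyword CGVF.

Repeat the key across the message: CGVFCGVFCGVF
U(20)+C(2): 22 → W
I(8)+G(6): 14 → O
Y(24)+V(21): 45≡19 → T
H(7)+F(5): 12 → M
V(21)+C(2): 23 → X
M(12)+G(6): 18 → S
U(20)+V(21): 41≡15 → P
L(11)+F(5): 16 → Q
O(14)+C(2): 16 → Q
D(3)+G(6): 9 → J
Y(24)+V(21): 45≡19 → T
O(14)+F(5): 19 → T

WOTMXSPQQJTT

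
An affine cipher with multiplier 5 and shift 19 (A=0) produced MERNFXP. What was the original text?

The inverse of 5 mod 26 is 21, since 5·21=105≡1. Apply D(y)=21·(y−19) mod 26:
M(12): 21·(12−19)=-147≡9 → J
E(4): 21·(4−19)=-315≡23 → X
R(17): 21·(17−19)=-42≡10 → K
N(13): 21·(13−19)=-126≡4 → E
F(5): 21·(5−19)=-294≡18 → S
X(23): 21·(23−19)=84≡6 → G
P(15): 21·(15−19)=-84≡20 → U

JXKESGU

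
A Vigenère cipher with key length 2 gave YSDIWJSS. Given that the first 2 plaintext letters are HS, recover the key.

Subtract each crib letter from the matching ciphertext letter (mod 26):
Y(24)−H(7)=17 → R
S(18)−S(18)=0 → A

RA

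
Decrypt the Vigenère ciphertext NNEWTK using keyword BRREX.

MWNSWJ

Repeat the key across the ciphertext: BRREXB
N(13)−B(1): 12 → M
N(13)−R(17): -4≡22 → W
E(4)−R(17): -13≡13 → N
W(22)−E(4): 18 → S
T(19)−X(23): -4≡22 → W
K(10)−B(1): 9 → J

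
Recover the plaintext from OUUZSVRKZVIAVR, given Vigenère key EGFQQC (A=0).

KOPJCTNEUFSYRL

Repeat the key across the ciphertext: EGFQQCEGFQQCEG
O(14)−E(4): 10 → K
U(20)−G(6): 14 → O
U(20)−F(5): 15 → P
Z(25)−Q(16): 9 → J
S(18)−Q(16): 2 → C
V(21)−C(2): 19 → T
R(17)−E(4): 13 → N
K(10)−G(6): 4 → E
Z(25)−F(5): 20 → U
V(21)−Q(16): 5 → F
I(8)−Q(16): -8≡18 → S
A(0)−C(2): -2≡24 → Y
V(21)−E(4): 17 → R
R(17)−G(6): 11 → L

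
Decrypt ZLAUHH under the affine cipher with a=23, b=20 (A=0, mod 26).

HDYANN

The inverse of 23 mod 26 is 17, since 23·17=391≡1. Apply D(y)=17·(y−20) mod 26:
Z(25): 17·(25−20)=85≡7 → H
L(11): 17·(11−20)=-153≡3 → D
A(0): 17·(0−20)=-340≡24 → Y
U(20): 17·(20−20)=0 → A
H(7): 17·(7−20)=-221≡13 → N
H(7): 17·(7−20)=-221≡13 → N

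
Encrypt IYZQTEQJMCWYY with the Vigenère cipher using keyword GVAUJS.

OTZKCWWEMWFQE

Repeat the key across the message: GVAUJSGVAUJSG
I(8)+G(6): 14 → O
Y(24)+V(21): 45≡19 → T
Z(25)+A(0): 25 → Z
Q(16)+U(20): 36≡10 → K
T(19)+J(9): 28≡2 → C
E(4)+S(18): 22 → W
Q(16)+G(6): 22 → W
J(9)+V(21): 30≡4 → E
M(12)+A(0): 12 → M
C(2)+U(20): 22 → W
W(22)+J(9): 31≡5 → F
Y(24)+S(18): 42≡16 → Q
Y(24)+G(6): 30≡4 → E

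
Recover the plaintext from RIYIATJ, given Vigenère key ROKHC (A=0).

Repeat the key across the ciphertext: ROKHCRO
R(17)−R(17): 0 → A
I(8)−O(14): -6≡20 → U
Y(24)−K(10): 14 → O
I(8)−H(7): 1 → B
A(0)−C(2): -2≡24 → Y
T(19)−R(17): 2 → C
J(9)−O(14): -5≡21 → V

AUOBYCV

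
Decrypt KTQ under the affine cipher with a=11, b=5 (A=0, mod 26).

RGB

The inverse of 11 mod 26 is 19, since 11·19=209≡1. Apply D(y)=19·(y−5) mod 26:
K(10): 19·(10−5)=95≡17 → R
T(19): 19·(19−5)=266≡6 → G
Q(16): 19·(16−5)=209≡1 → B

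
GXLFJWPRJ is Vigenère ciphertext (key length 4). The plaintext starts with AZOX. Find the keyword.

Subtract each crib letter from the matching ciphertext letter (mod 26):
G(6)−A(0)=6 → G
X(23)−Z(25)=-2≡24 → Y
L(11)−O(14)=-3≡23 → X
F(5)−X(23)=-18≡8 → I

GYXI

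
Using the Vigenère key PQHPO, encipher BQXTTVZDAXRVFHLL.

QGEIHKPKPLGLMWZA

Repeat the key across the message: PQHPOPQHPOPQHPOP
B(1)+P(15): 16 → Q
Q(16)+Q(16): 32≡6 → G
X(23)+H(7): 30≡4 → E
T(19)+P(15): 34≡8 → I
T(19)+O(14): 33≡7 → H
V(21)+P(15): 36≡10 → K
Z(25)+Q(16): 41≡15 → P
D(3)+H(7): 10 → K
A(0)+P(15): 15 → P
X(23)+O(14): 37≡11 → L
R(17)+P(15): 32≡6 → G
V(21)+Q(16): 37≡11 → L
F(5)+H(7): 12 → M
H(7)+P(15): 22 → W
L(11)+O(14): 25 → Z
L(11)+P(15): 26≡0 → A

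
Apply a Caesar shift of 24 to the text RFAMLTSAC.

R(17): 17+24=41≡15 → P
F(5): 5+24=29≡3 → D
A(0): 0+24=24 → Y
M(12): 12+24=36≡10 → K
L(11): 11+24=35≡9 → J
T(19): 19+24=43≡17 → R
S(18): 18+24=42≡16 → Q
A(0): 0+24=24 → Y
C(2): 2+24=26≡0 → A

PDYKJRQYA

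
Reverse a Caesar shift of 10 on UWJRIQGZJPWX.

U(20): 20−10=10 → K
W(22): 22−10=12 → M
J(9): 9−10=-1≡25 → Z
R(17): 17−10=7 → H
I(8): 8−10=-2≡24 → Y
Q(16): 16−10=6 → G
G(6): 6−10=-4≡22 → W
Z(25): 25−10=15 → P
J(9): 9−10=-1≡25 → Z
P(15): 15−10=5 → F
W(22): 22−10=12 → M
X(23): 23−10=13 → N

KMZHYGWPZFMN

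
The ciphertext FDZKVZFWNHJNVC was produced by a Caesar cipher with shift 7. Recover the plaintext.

F(5): 5−7=-2≡24 → Y
D(3): 3−7=-4≡22 → W
Z(25): 25−7=18 → S
K(10): 10−7=3 → D
V(21): 21−7=14 → O
Z(25): 25−7=18 → S
F(5): 5−7=-2≡24 → Y
W(22): 22−7=15 → P
N(13): 13−7=6 → G
H(7): 7−7=0 → A
J(9): 9−7=2 → C
N(13): 13−7=6 → G
V(21): 21−7=14 → O
C(2): 2−7=-5≡21 → V

YWSDOSYPGACGOV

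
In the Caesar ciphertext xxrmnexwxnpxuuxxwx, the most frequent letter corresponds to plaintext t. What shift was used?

4

The most frequent ciphertext letter is x (appears 8 times).
x is position 23; t is position 19.
Shift = 4.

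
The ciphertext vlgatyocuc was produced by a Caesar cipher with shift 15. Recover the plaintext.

v(21): 21−15=6 → g
l(11): 11−15=-4≡22 → w
g(6): 6−15=-9≡17 → r
a(0): 0−15=-15≡11 → l
t(19): 19−15=4 → e
y(24): 24−15=9 → j
o(14): 14−15=-1≡25 → z
c(2): 2−15=-13≡13 → n
u(20): 20−15=5 → f
c(2): 2−15=-13≡13 → n

gwrlejznfn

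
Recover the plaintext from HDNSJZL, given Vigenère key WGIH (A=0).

LXFLNTD

Repeat the key across the ciphertext: WGIHWGI
H(7)−W(22): -15≡11 → L
D(3)−G(6): -3≡23 → X
N(13)−I(8): 5 → F
S(18)−H(7): 11 → L
J(9)−W(22): -13≡13 → N
Z(25)−G(6): 19 → T
L(11)−I(8): 3 → D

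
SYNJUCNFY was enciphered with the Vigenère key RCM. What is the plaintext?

BWBSSQWDM

Repeat the key across the ciphertext: RCMRCMRCM
S(18)−R(17): 1 → B
Y(24)−C(2): 22 → W
N(13)−M(12): 1 → B
J(9)−R(17): -8≡18 → S
U(20)−C(2): 18 → S
C(2)−M(12): -10≡16 → Q
N(13)−R(17): -4≡22 → W
F(5)−C(2): 3 → D
Y(24)−M(12): 12 → M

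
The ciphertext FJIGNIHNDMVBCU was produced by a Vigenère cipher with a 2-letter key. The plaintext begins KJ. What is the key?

VA

Subtract each crib letter from the matching ciphertext letter (mod 26):
F(5)−K(10)=-5≡21 → V
J(9)−J(9)=0 → A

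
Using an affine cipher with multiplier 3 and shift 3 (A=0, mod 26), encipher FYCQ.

F(5): 3·5+3=18 → S
Y(24): 3·24+3=75≡23 → X
C(2): 3·2+3=9 → J
Q(16): 3·16+3=51≡25 → Z

SXJZ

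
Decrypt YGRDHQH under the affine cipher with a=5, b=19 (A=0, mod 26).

BNKCIPI

The inverse of 5 mod 26 is 21, since 5·21=105≡1. Apply D(y)=21·(y−19) mod 26:
Y(24): 21·(24−19)=105≡1 → B
G(6): 21·(6−19)=-273≡13 → N
R(17): 21·(17−19)=-42≡10 → K
D(3): 21·(3−19)=-336≡2 → C
H(7): 21·(7−19)=-252≡8 → I
Q(16): 21·(16−19)=-63≡15 → P
H(7): 21·(7−19)=-252≡8 → I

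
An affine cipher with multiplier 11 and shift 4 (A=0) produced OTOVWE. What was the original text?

The inverse of 11 mod 26 is 19, since 11·19=209≡1. Apply D(y)=19·(y−4) mod 26:
O(14): 19·(14−4)=190≡8 → I
T(19): 19·(19−4)=285≡25 → Z
O(14): 19·(14−4)=190≡8 → I
V(21): 19·(21−4)=323≡11 → L
W(22): 19·(22−4)=342≡4 → E
E(4): 19·(4−4)=0 → A

IZILEA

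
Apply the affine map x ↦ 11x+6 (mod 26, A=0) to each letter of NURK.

N(13): 11·13+6=149≡19 → T
U(20): 11·20+6=226≡18 → S
R(17): 11·17+6=193≡11 → L
K(10): 11·10+6=116≡12 → M

TSLM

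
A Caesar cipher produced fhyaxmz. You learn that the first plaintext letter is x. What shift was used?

From the crib: f(5)−x(23)=-18≡8, so the shift is 8.

8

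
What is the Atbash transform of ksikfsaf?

phrpuhzu

k(10) → p(15)
s(18) → h(7)
i(8) → r(17)
k(10) → p(15)
f(5) → u(20)
s(18) → h(7)
a(0) → z(25)
f(5) → u(20)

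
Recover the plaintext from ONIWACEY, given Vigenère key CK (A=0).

Repeat the key across the ciphertext: CKCKCKCK
O(14)−C(2): 12 → M
N(13)−K(10): 3 → D
I(8)−C(2): 6 → G
W(22)−K(10): 12 → M
A(0)−C(2): -2≡24 → Y
C(2)−K(10): -8≡18 → S
E(4)−C(2): 2 → C
Y(24)−K(10): 14 → O

MDGMYSCO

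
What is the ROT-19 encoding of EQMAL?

XJFTE

E(4): 4+19=23 → X
Q(16): 16+19=35≡9 → J
M(12): 12+19=31≡5 → F
A(0): 0+19=19 → T
L(11): 11+19=30≡4 → E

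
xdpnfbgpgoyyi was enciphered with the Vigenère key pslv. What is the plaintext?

ilesqjvurwndt

Repeat the key across the ciphertext: pslvpslvpslvp
x(23)−p(15): 8 → i
d(3)−s(18): -15≡11 → l
p(15)−l(11): 4 → e
n(13)−v(21): -8≡18 → s
f(5)−p(15): -10≡16 → q
b(1)−s(18): -17≡9 → j
g(6)−l(11): -5≡21 → v
p(15)−v(21): -6≡20 → u
g(6)−p(15): -9≡17 → r
o(14)−s(18): -4≡22 → w
y(24)−l(11): 13 → n
y(24)−v(21): 3 → d
i(8)−p(15): -7≡19 → t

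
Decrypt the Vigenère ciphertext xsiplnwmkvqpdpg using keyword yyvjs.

zungtpyrbdsrigo

Repeat the key across the ciphertext: yyvjsyyvjsyyvjs
x(23)−y(24): -1≡25 → z
s(18)−y(24): -6≡20 → u
i(8)−v(21): -13≡13 → n
p(15)−j(9): 6 → g
l(11)−s(18): -7≡19 → t
n(13)−y(24): -11≡15 → p
w(22)−y(24): -2≡24 → y
m(12)−v(21): -9≡17 → r
k(10)−j(9): 1 → b
v(21)−s(18): 3 → d
q(16)−y(24): -8≡18 → s
p(15)−y(24): -9≡17 → r
d(3)−v(21): -18≡8 → i
p(15)−j(9): 6 → g
g(6)−s(18): -12≡14 → o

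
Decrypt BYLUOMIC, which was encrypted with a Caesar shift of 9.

B(1): 1−9=-8≡18 → S
Y(24): 24−9=15 → P
L(11): 11−9=2 → C
U(20): 20−9=11 → L
O(14): 14−9=5 → F
M(12): 12−9=3 → D
I(8): 8−9=-1≡25 → Z
C(2): 2−9=-7≡19 → T

SPCLFDZT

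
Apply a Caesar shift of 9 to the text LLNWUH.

L(11): 11+9=20 → U
L(11): 11+9=20 → U
N(13): 13+9=22 → W
W(22): 22+9=31≡5 → F
U(20): 20+9=29≡3 → D
H(7): 7+9=16 → Q

UUWFDQ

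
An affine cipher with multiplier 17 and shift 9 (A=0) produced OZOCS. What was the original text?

The inverse of 17 mod 26 is 23, since 17·23=391≡1. Apply D(y)=23·(y−9) mod 26:
O(14): 23·(14−9)=115≡11 → L
Z(25): 23·(25−9)=368≡4 → E
O(14): 23·(14−9)=115≡11 → L
C(2): 23·(2−9)=-161≡21 → V
S(18): 23·(18−9)=207≡25 → Z

LELVZ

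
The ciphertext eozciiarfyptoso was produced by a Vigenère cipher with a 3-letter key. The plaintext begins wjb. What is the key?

Subtract each crib letter from the matching ciphertext letter (mod 26):
e(4)−w(22)=-18≡8 → i
o(14)−j(9)=5 → f
z(25)−b(1)=24 → y

ify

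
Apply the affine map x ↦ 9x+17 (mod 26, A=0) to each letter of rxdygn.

oqszte

r(17): 9·17+17=170≡14 → o
x(23): 9·23+17=224≡16 → q
d(3): 9·3+17=44≡18 → s
y(24): 9·24+17=233≡25 → z
g(6): 9·6+17=71≡19 → t
n(13): 9·13+17=134≡4 → e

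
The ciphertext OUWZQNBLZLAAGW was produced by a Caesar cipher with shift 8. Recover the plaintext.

O(14): 14−8=6 → G
U(20): 20−8=12 → M
W(22): 22−8=14 → O
Z(25): 25−8=17 → R
Q(16): 16−8=8 → I
N(13): 13−8=5 → F
B(1): 1−8=-7≡19 → T
L(11): 11−8=3 → D
Z(25): 25−8=17 → R
L(11): 11−8=3 → D
A(0): 0−8=-8≡18 → S
A(0): 0−8=-8≡18 → S
G(6): 6−8=-2≡24 → Y
W(22): 22−8=14 → O

GMORIFTDRDSSYO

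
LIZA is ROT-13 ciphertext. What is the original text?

YVMN

L(11): 11−13=-2≡24 → Y
I(8): 8−13=-5≡21 → V
Z(25): 25−13=12 → M
A(0): 0−13=-13≡13 → N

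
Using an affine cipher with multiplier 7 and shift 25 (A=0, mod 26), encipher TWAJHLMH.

CXZKWYFW

T(19): 7·19+25=158≡2 → C
W(22): 7·22+25=179≡23 → X
A(0): 7·0+25=25 → Z
J(9): 7·9+25=88≡10 → K
H(7): 7·7+25=74≡22 → W
L(11): 7·11+25=102≡24 → Y
M(12): 7·12+25=109≡5 → F
H(7): 7·7+25=74≡22 → W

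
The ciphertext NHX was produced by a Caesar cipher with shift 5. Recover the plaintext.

ICS

N(13): 13−5=8 → I
H(7): 7−5=2 → C
X(23): 23−5=18 → S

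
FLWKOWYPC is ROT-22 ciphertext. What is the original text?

F(5): 5−22=-17≡9 → J
L(11): 11−22=-11≡15 → P
W(22): 22−22=0 → A
K(10): 10−22=-12≡14 → O
O(14): 14−22=-8≡18 → S
W(22): 22−22=0 → A
Y(24): 24−22=2 → C
P(15): 15−22=-7≡19 → T
C(2): 2−22=-20≡6 → G

JPAOSACTG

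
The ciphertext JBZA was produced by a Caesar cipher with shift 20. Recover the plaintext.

J(9): 9−20=-11≡15 → P
B(1): 1−20=-19≡7 → H
Z(25): 25−20=5 → F
A(0): 0−20=-20≡6 → G

PHFG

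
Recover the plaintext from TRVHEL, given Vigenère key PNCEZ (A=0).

Repeat the key across the ciphertext: PNCEZP
T(19)−P(15): 4 → E
R(17)−N(13): 4 → E
V(21)−C(2): 19 → T
H(7)−E(4): 3 → D
E(4)−Z(25): -21≡5 → F
L(11)−P(15): -4≡22 → W

EETDFW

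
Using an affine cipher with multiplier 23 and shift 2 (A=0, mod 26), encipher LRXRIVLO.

VDLDERVM

L(11): 23·11+2=255≡21 → V
R(17): 23·17+2=393≡3 → D
X(23): 23·23+2=531≡11 → L
R(17): 23·17+2=393≡3 → D
I(8): 23·8+2=186≡4 → E
V(21): 23·21+2=485≡17 → R
L(11): 23·11+2=255≡21 → V
O(14): 23·14+2=324≡12 → M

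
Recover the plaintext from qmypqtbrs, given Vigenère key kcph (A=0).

Repeat the key across the ciphertext: kcphkcphk
q(16)−k(10): 6 → g
m(12)−c(2): 10 → k
y(24)−p(15): 9 → j
p(15)−h(7): 8 → i
q(16)−k(10): 6 → g
t(19)−c(2): 17 → r
b(1)−p(15): -14≡12 → m
r(17)−h(7): 10 → k
s(18)−k(10): 8 → i

gkjigrmki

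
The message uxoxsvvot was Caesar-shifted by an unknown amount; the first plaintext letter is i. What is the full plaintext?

ilclgjjch

From the crib: u(20)−i(8)=12, so the shift is 12.
Subtract 12 from each ciphertext letter:
u(20): 20−12=8 → i
x(23): 23−12=11 → l
o(14): 14−12=2 → c
x(23): 23−12=11 → l
s(18): 18−12=6 → g
v(21): 21−12=9 → j
v(21): 21−12=9 → j
o(14): 14−12=2 → c
t(19): 19−12=7 → h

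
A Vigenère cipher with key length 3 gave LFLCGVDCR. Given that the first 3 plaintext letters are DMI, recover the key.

Subtract each crib letter from the matching ciphertext letter (mod 26):
L(11)−D(3)=8 → I
F(5)−M(12)=-7≡19 → T
L(11)−I(8)=3 → D

ITD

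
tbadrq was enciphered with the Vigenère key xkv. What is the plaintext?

wrfghv

Repeat the key across the ciphertext: xkvxkv
t(19)−x(23): -4≡22 → w
b(1)−k(10): -9≡17 → r
a(0)−v(21): -21≡5 → f
d(3)−x(23): -20≡6 → g
r(17)−k(10): 7 → h
q(16)−v(21): -5≡21 → v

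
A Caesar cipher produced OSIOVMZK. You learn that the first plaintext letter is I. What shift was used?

From the crib: O(14)−I(8)=6, so the shift is 6.

6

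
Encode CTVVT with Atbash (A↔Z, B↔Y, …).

C(2) → X(23)
T(19) → G(6)
V(21) → E(4)
V(21) → E(4)
T(19) → G(6)

XGEEG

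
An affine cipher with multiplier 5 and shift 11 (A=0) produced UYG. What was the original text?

HNZ

The inverse of 5 mod 26 is 21, since 5·21=105≡1. Apply D(y)=21·(y−11) mod 26:
U(20): 21·(20−11)=189≡7 → H
Y(24): 21·(24−11)=273≡13 → N
G(6): 21·(6−11)=-105≡25 → Z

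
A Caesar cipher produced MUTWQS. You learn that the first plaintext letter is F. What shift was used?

7

From the crib: M(12)−F(5)=7, so the shift is 7.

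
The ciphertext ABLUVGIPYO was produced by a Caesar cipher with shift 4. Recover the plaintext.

A(0): 0−4=-4≡22 → W
B(1): 1−4=-3≡23 → X
L(11): 11−4=7 → H
U(20): 20−4=16 → Q
V(21): 21−4=17 → R
G(6): 6−4=2 → C
I(8): 8−4=4 → E
P(15): 15−4=11 → L
Y(24): 24−4=20 → U
O(14): 14−4=10 → K

WXHQRCELUK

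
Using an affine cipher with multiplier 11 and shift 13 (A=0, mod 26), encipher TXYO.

T(19): 11·19+13=222≡14 → O
X(23): 11·23+13=266≡6 → G
Y(24): 11·24+13=277≡17 → R
O(14): 11·14+13=167≡11 → L

OGRL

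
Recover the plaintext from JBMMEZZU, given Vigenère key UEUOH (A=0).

Repeat the key across the ciphertext: UEUOHUEU
J(9)−U(20): -11≡15 → P
B(1)−E(4): -3≡23 → X
M(12)−U(20): -8≡18 → S
M(12)−O(14): -2≡24 → Y
E(4)−H(7): -3≡23 → X
Z(25)−U(20): 5 → F
Z(25)−E(4): 21 → V
U(20)−U(20): 0 → A

PXSYXFVA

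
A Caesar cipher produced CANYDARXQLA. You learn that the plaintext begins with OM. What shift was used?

14

From the crib: C(2)−O(14)=-12≡14, so the shift is 14.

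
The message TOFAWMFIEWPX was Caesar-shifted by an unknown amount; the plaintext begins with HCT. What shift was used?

From the crib: T(19)−H(7)=12, so the shift is 12.

12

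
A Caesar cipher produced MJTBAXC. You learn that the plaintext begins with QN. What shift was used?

22

From the crib: M(12)−Q(16)=-4≡22, so the shift is 22.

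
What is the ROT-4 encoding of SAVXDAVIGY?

WEZBHEZMKC

S(18): 18+4=22 → W
A(0): 0+4=4 → E
V(21): 21+4=25 → Z
X(23): 23+4=27≡1 → B
D(3): 3+4=7 → H
A(0): 0+4=4 → E
V(21): 21+4=25 → Z
I(8): 8+4=12 → M
G(6): 6+4=10 → K
Y(24): 24+4=28≡2 → C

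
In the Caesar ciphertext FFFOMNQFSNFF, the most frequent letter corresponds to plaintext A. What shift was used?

5

The most frequent ciphertext letter is F (appears 6 times).
F is position 5; A is position 0.
Shift = 5.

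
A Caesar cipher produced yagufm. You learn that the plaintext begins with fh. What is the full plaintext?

fhnbmt

From the crib: y(24)−f(5)=19, so the shift is 19.
Subtract 19 from each ciphertext letter:
y(24): 24−19=5 → f
a(0): 0−19=-19≡7 → h
g(6): 6−19=-13≡13 → n
u(20): 20−19=1 → b
f(5): 5−19=-14≡12 → m
m(12): 12−19=-7≡19 → t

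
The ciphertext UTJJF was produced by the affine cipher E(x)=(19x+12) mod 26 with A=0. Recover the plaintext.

The inverse of 19 mod 26 is 11, since 19·11=209≡1. Apply D(y)=11·(y−12) mod 26:
U(20): 11·(20−12)=88≡10 → K
T(19): 11·(19−12)=77≡25 → Z
J(9): 11·(9−12)=-33≡19 → T
J(9): 11·(9−12)=-33≡19 → T
F(5): 11·(5−12)=-77≡1 → B

KZTTB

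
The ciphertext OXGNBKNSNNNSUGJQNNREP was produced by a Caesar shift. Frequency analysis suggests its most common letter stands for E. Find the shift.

The most frequent ciphertext letter is N (appears 7 times).
N is position 13; E is position 4.
Shift = 9.

9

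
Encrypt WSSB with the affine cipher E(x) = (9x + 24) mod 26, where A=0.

OEEH

W(22): 9·22+24=222≡14 → O
S(18): 9·18+24=186≡4 → E
S(18): 9·18+24=186≡4 → E
B(1): 9·1+24=33≡7 → H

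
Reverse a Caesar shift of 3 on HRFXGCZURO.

H(7): 7−3=4 → E
R(17): 17−3=14 → O
F(5): 5−3=2 → C
X(23): 23−3=20 → U
G(6): 6−3=3 → D
C(2): 2−3=-1≡25 → Z
Z(25): 25−3=22 → W
U(20): 20−3=17 → R
R(17): 17−3=14 → O
O(14): 14−3=11 → L

EOCUDZWROL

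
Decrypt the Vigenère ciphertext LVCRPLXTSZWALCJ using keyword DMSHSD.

Repeat the key across the ciphertext: DMSHSDDMSHSDDMS
L(11)−D(3): 8 → I
V(21)−M(12): 9 → J
C(2)−S(18): -16≡10 → K
R(17)−H(7): 10 → K
P(15)−S(18): -3≡23 → X
L(11)−D(3): 8 → I
X(23)−D(3): 20 → U
T(19)−M(12): 7 → H
S(18)−S(18): 0 → A
Z(25)−H(7): 18 → S
W(22)−S(18): 4 → E
A(0)−D(3): -3≡23 → X
L(11)−D(3): 8 → I
C(2)−M(12): -10≡16 → Q
J(9)−S(18): -9≡17 → R

IJKKXIUHASEXIQR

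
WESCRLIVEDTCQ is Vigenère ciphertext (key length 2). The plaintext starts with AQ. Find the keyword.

Subtract each crib letter from the matching ciphertext letter (mod 26):
W(22)−A(0)=22 → W
E(4)−Q(16)=-12≡14 → O

WO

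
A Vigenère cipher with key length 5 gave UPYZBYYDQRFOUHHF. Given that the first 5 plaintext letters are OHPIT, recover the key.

GIJRI

Subtract each crib letter from the matching ciphertext letter (mod 26):
U(20)−O(14)=6 → G
P(15)−H(7)=8 → I
Y(24)−P(15)=9 → J
Z(25)−I(8)=17 → R
B(1)−T(19)=-18≡8 → I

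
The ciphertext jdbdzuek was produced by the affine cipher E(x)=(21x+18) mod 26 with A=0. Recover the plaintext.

hdtdjkim

The inverse of 21 mod 26 is 5, since 21·5=105≡1. Apply D(y)=5·(y−18) mod 26:
j(9): 5·(9−18)=-45≡7 → h
d(3): 5·(3−18)=-75≡3 → d
b(1): 5·(1−18)=-85≡19 → t
d(3): 5·(3−18)=-75≡3 → d
z(25): 5·(25−18)=35≡9 → j
u(20): 5·(20−18)=10 → k
e(4): 5·(4−18)=-70≡8 → i
k(10): 5·(10−18)=-40≡12 → m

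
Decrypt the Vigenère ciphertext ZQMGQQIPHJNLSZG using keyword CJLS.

Repeat the key across the ciphertext: CJLSCJLSCJLSCJL
Z(25)−C(2): 23 → X
Q(16)−J(9): 7 → H
M(12)−L(11): 1 → B
G(6)−S(18): -12≡14 → O
Q(16)−C(2): 14 → O
Q(16)−J(9): 7 → H
I(8)−L(11): -3≡23 → X
P(15)−S(18): -3≡23 → X
H(7)−C(2): 5 → F
J(9)−J(9): 0 → A
N(13)−L(11): 2 → C
L(11)−S(18): -7≡19 → T
S(18)−C(2): 16 → Q
Z(25)−J(9): 16 → Q
G(6)−L(11): -5≡21 → V

XHBOOHXXFACTQQV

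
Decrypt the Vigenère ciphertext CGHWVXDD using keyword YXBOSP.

Repeat the key across the ciphertext: YXBOSPYX
C(2)−Y(24): -22≡4 → E
G(6)−X(23): -17≡9 → J
H(7)−B(1): 6 → G
W(22)−O(14): 8 → I
V(21)−S(18): 3 → D
X(23)−P(15): 8 → I
D(3)−Y(24): -21≡5 → F
D(3)−X(23): -20≡6 → G

EJGIDIFG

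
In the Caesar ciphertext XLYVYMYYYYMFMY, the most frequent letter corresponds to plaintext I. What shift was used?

The most frequent ciphertext letter is Y (appears 7 times).
Y is position 24; I is position 8.
Shift = 16.

16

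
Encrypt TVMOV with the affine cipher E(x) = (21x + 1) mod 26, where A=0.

T(19): 21·19+1=400≡10 → K
V(21): 21·21+1=442≡0 → A
M(12): 21·12+1=253≡19 → T
O(14): 21·14+1=295≡9 → J
V(21): 21·21+1=442≡0 → A

KATJA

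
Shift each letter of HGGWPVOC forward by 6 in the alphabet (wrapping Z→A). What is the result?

NMMCVBUI

H(7): 7+6=13 → N
G(6): 6+6=12 → M
G(6): 6+6=12 → M
W(22): 22+6=28≡2 → C
P(15): 15+6=21 → V
V(21): 21+6=27≡1 → B
O(14): 14+6=20 → U
C(2): 2+6=8 → I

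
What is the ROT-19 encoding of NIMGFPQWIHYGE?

GBFZYIJPBARZX

N(13): 13+19=32≡6 → G
I(8): 8+19=27≡1 → B
M(12): 12+19=31≡5 → F
G(6): 6+19=25 → Z
F(5): 5+19=24 → Y
P(15): 15+19=34≡8 → I
Q(16): 16+19=35≡9 → J
W(22): 22+19=41≡15 → P
I(8): 8+19=27≡1 → B
H(7): 7+19=26≡0 → A
Y(24): 24+19=43≡17 → R
G(6): 6+19=25 → Z
E(4): 4+19=23 → X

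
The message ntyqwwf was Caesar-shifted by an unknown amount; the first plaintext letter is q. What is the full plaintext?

qwbtzzi

From the crib: n(13)−q(16)=-3≡23, so the shift is 23.
Subtract 23 from each ciphertext letter:
n(13): 13−23=-10≡16 → q
t(19): 19−23=-4≡22 → w
y(24): 24−23=1 → b
q(16): 16−23=-7≡19 → t
w(22): 22−23=-1≡25 → z
w(22): 22−23=-1≡25 → z
f(5): 5−23=-18≡8 → i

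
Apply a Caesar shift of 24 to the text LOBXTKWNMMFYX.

JMZVRIULKKDWV

L(11): 11+24=35≡9 → J
O(14): 14+24=38≡12 → M
B(1): 1+24=25 → Z
X(23): 23+24=47≡21 → V
T(19): 19+24=43≡17 → R
K(10): 10+24=34≡8 → I
W(22): 22+24=46≡20 → U
N(13): 13+24=37≡11 → L
M(12): 12+24=36≡10 → K
M(12): 12+24=36≡10 → K
F(5): 5+24=29≡3 → D
Y(24): 24+24=48≡22 → W
X(23): 23+24=47≡21 → V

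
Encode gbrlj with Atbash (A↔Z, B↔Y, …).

g(6) → t(19)
b(1) → y(24)
r(17) → i(8)
l(11) → o(14)
j(9) → q(16)

tyioq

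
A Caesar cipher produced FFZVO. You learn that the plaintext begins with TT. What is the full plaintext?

From the crib: F(5)−T(19)=-14≡12, so the shift is 12.
Subtract 12 from each ciphertext letter:
F(5): 5−12=-7≡19 → T
F(5): 5−12=-7≡19 → T
Z(25): 25−12=13 → N
V(21): 21−12=9 → J
O(14): 14−12=2 → C

TTNJC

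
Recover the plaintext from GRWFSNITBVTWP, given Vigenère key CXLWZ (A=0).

Repeat the key across the ciphertext: CXLWZCXLWZCXL
G(6)−C(2): 4 → E
R(17)−X(23): -6≡20 → U
W(22)−L(11): 11 → L
F(5)−W(22): -17≡9 → J
S(18)−Z(25): -7≡19 → T
N(13)−C(2): 11 → L
I(8)−X(23): -15≡11 → L
T(19)−L(11): 8 → I
B(1)−W(22): -21≡5 → F
V(21)−Z(25): -4≡22 → W
T(19)−C(2): 17 → R
W(22)−X(23): -1≡25 → Z
P(15)−L(11): 4 → E

EULJTLLIFWRZE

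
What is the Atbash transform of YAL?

Y(24) → B(1)
A(0) → Z(25)
L(11) → O(14)

BZO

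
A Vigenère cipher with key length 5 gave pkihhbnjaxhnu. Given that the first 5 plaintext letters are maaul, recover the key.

Subtract each crib letter from the matching ciphertext letter (mod 26):
p(15)−m(12)=3 → d
k(10)−a(0)=10 → k
i(8)−a(0)=8 → i
h(7)−u(20)=-13≡13 → n
h(7)−l(11)=-4≡22 → w

dkinw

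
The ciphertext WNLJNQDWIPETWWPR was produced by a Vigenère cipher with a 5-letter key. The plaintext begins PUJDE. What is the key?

Subtract each crib letter from the matching ciphertext letter (mod 26):
W(22)−P(15)=7 → H
N(13)−U(20)=-7≡19 → T
L(11)−J(9)=2 → C
J(9)−D(3)=6 → G
N(13)−E(4)=9 → J

HTCGJ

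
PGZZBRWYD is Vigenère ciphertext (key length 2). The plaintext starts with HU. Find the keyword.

Subtract each crib letter from the matching ciphertext letter (mod 26):
P(15)−H(7)=8 → I
G(6)−U(20)=-14≡12 → M

IM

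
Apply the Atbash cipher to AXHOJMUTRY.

A(0) → Z(25)
X(23) → C(2)
H(7) → S(18)
O(14) → L(11)
J(9) → Q(16)
M(12) → N(13)
U(20) → F(5)
T(19) → G(6)
R(17) → I(8)
Y(24) → B(1)

ZCSLQNFGIB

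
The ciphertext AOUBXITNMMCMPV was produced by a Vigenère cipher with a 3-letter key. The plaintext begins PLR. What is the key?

LDD

Subtract each crib letter from the matching ciphertext letter (mod 26):
A(0)−P(15)=-15≡11 → L
O(14)−L(11)=3 → D
U(20)−R(17)=3 → D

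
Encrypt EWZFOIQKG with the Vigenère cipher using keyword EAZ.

IWYJOHUKF

Repeat the key across the message: EAZEAZEAZ
E(4)+E(4): 8 → I
W(22)+A(0): 22 → W
Z(25)+Z(25): 50≡24 → Y
F(5)+E(4): 9 → J
O(14)+A(0): 14 → O
I(8)+Z(25): 33≡7 → H
Q(16)+E(4): 20 → U
K(10)+A(0): 10 → K
G(6)+Z(25): 31≡5 → F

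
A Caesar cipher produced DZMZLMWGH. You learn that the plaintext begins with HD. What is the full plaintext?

From the crib: D(3)−H(7)=-4≡22, so the shift is 22.
Subtract 22 from each ciphertext letter:
D(3): 3−22=-19≡7 → H
Z(25): 25−22=3 → D
M(12): 12−22=-10≡16 → Q
Z(25): 25−22=3 → D
L(11): 11−22=-11≡15 → P
M(12): 12−22=-10≡16 → Q
W(22): 22−22=0 → A
G(6): 6−22=-16≡10 → K
H(7): 7−22=-15≡11 → L

HDQDPQAKL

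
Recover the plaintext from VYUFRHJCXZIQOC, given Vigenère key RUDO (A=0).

Repeat the key across the ciphertext: RUDORUDORUDORU
V(21)−R(17): 4 → E
Y(24)−U(20): 4 → E
U(20)−D(3): 17 → R
F(5)−O(14): -9≡17 → R
R(17)−R(17): 0 → A
H(7)−U(20): -13≡13 → N
J(9)−D(3): 6 → G
C(2)−O(14): -12≡14 → O
X(23)−R(17): 6 → G
Z(25)−U(20): 5 → F
I(8)−D(3): 5 → F
Q(16)−O(14): 2 → C
O(14)−R(17): -3≡23 → X
C(2)−U(20): -18≡8 → I

EERRANGOGFFCXI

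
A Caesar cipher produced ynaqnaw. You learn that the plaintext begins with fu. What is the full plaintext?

fuhxuhd

From the crib: y(24)−f(5)=19, so the shift is 19.
Subtract 19 from each ciphertext letter:
y(24): 24−19=5 → f
n(13): 13−19=-6≡20 → u
a(0): 0−19=-19≡7 → h
q(16): 16−19=-3≡23 → x
n(13): 13−19=-6≡20 → u
a(0): 0−19=-19≡7 → h
w(22): 22−19=3 → d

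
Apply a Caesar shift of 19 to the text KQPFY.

K(10): 10+19=29≡3 → D
Q(16): 16+19=35≡9 → J
P(15): 15+19=34≡8 → I
F(5): 5+19=24 → Y
Y(24): 24+19=43≡17 → R

DJIYR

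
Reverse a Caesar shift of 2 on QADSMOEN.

OYBQKMCL

Q(16): 16−2=14 → O
A(0): 0−2=-2≡24 → Y
D(3): 3−2=1 → B
S(18): 18−2=16 → Q
M(12): 12−2=10 → K
O(14): 14−2=12 → M
E(4): 4−2=2 → C
N(13): 13−2=11 → L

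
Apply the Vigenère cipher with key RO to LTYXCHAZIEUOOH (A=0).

CHPLTVRNZSLCFV

Repeat the key across the message: RORORORORORORO
L(11)+R(17): 28≡2 → C
T(19)+O(14): 33≡7 → H
Y(24)+R(17): 41≡15 → P
X(23)+O(14): 37≡11 → L
C(2)+R(17): 19 → T
H(7)+O(14): 21 → V
A(0)+R(17): 17 → R
Z(25)+O(14): 39≡13 → N
I(8)+R(17): 25 → Z
E(4)+O(14): 18 → S
U(20)+R(17): 37≡11 → L
O(14)+O(14): 28≡2 → C
O(14)+R(17): 31≡5 → F
H(7)+O(14): 21 → V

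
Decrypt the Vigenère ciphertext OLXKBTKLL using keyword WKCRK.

Repeat the key across the ciphertext: WKCRKWKCR
O(14)−W(22): -8≡18 → S
L(11)−K(10): 1 → B
X(23)−C(2): 21 → V
K(10)−R(17): -7≡19 → T
B(1)−K(10): -9≡17 → R
T(19)−W(22): -3≡23 → X
K(10)−K(10): 0 → A
L(11)−C(2): 9 → J
L(11)−R(17): -6≡20 → U

SBVTRXAJU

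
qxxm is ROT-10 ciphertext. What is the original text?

q(16): 16−10=6 → g
x(23): 23−10=13 → n
x(23): 23−10=13 → n
m(12): 12−10=2 → c

gnnc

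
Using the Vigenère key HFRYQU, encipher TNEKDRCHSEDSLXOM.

Repeat the key across the message: HFRYQUHFRYQUHFRY
T(19)+H(7): 26≡0 → A
N(13)+F(5): 18 → S
E(4)+R(17): 21 → V
K(10)+Y(24): 34≡8 → I
D(3)+Q(16): 19 → T
R(17)+U(20): 37≡11 → L
C(2)+H(7): 9 → J
H(7)+F(5): 12 → M
S(18)+R(17): 35≡9 → J
E(4)+Y(24): 28≡2 → C
D(3)+Q(16): 19 → T
S(18)+U(20): 38≡12 → M
L(11)+H(7): 18 → S
X(23)+F(5): 28≡2 → C
O(14)+R(17): 31≡5 → F
M(12)+Y(24): 36≡10 → K

ASVITLJMJCTMSCFK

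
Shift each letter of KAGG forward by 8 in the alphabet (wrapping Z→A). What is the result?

SIOO

K(10): 10+8=18 → S
A(0): 0+8=8 → I
G(6): 6+8=14 → O
G(6): 6+8=14 → O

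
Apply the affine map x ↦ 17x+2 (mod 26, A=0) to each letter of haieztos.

rcislngw

h(7): 17·7+2=121≡17 → r
a(0): 17·0+2=2 → c
i(8): 17·8+2=138≡8 → i
e(4): 17·4+2=70≡18 → s
z(25): 17·25+2=427≡11 → l
t(19): 17·19+2=325≡13 → n
o(14): 17·14+2=240≡6 → g
s(18): 17·18+2=308≡22 → w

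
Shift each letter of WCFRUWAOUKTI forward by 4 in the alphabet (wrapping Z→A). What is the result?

AGJVYAESYOXM

W(22): 22+4=26≡0 → A
C(2): 2+4=6 → G
F(5): 5+4=9 → J
R(17): 17+4=21 → V
U(20): 20+4=24 → Y
W(22): 22+4=26≡0 → A
A(0): 0+4=4 → E
O(14): 14+4=18 → S
U(20): 20+4=24 → Y
K(10): 10+4=14 → O
T(19): 19+4=23 → X
I(8): 8+4=12 → M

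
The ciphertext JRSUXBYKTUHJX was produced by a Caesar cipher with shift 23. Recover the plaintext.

J(9): 9−23=-14≡12 → M
R(17): 17−23=-6≡20 → U
S(18): 18−23=-5≡21 → V
U(20): 20−23=-3≡23 → X
X(23): 23−23=0 → A
B(1): 1−23=-22≡4 → E
Y(24): 24−23=1 → B
K(10): 10−23=-13≡13 → N
T(19): 19−23=-4≡22 → W
U(20): 20−23=-3≡23 → X
H(7): 7−23=-16≡10 → K
J(9): 9−23=-14≡12 → M
X(23): 23−23=0 → A

MUVXAEBNWXKMA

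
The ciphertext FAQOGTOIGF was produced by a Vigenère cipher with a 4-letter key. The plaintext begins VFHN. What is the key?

KVJB

Subtract each crib letter from the matching ciphertext letter (mod 26):
F(5)−V(21)=-16≡10 → K
A(0)−F(5)=-5≡21 → V
Q(16)−H(7)=9 → J
O(14)−N(13)=1 → B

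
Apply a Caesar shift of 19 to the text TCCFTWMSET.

T(19): 19+19=38≡12 → M
C(2): 2+19=21 → V
C(2): 2+19=21 → V
F(5): 5+19=24 → Y
T(19): 19+19=38≡12 → M
W(22): 22+19=41≡15 → P
M(12): 12+19=31≡5 → F
S(18): 18+19=37≡11 → L
E(4): 4+19=23 → X
T(19): 19+19=38≡12 → M

MVVYMPFLXM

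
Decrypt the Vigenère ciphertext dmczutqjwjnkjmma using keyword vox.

Repeat the key across the ciphertext: voxvoxvoxvoxvoxv
d(3)−v(21): -18≡8 → i
m(12)−o(14): -2≡24 → y
c(2)−x(23): -21≡5 → f
z(25)−v(21): 4 → e
u(20)−o(14): 6 → g
t(19)−x(23): -4≡22 → w
q(16)−v(21): -5≡21 → v
j(9)−o(14): -5≡21 → v
w(22)−x(23): -1≡25 → z
j(9)−v(21): -12≡14 → o
n(13)−o(14): -1≡25 → z
k(10)−x(23): -13≡13 → n
j(9)−v(21): -12≡14 → o
m(12)−o(14): -2≡24 → y
m(12)−x(23): -11≡15 → p
a(0)−v(21): -21≡5 → f

iyfegwvvzoznoypf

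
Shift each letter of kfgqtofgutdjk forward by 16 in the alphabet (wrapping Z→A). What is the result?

k(10): 10+16=26≡0 → a
f(5): 5+16=21 → v
g(6): 6+16=22 → w
q(16): 16+16=32≡6 → g
t(19): 19+16=35≡9 → j
o(14): 14+16=30≡4 → e
f(5): 5+16=21 → v
g(6): 6+16=22 → w
u(20): 20+16=36≡10 → k
t(19): 19+16=35≡9 → j
d(3): 3+16=19 → t
j(9): 9+16=25 → z
k(10): 10+16=26≡0 → a

avwgjevwkjtza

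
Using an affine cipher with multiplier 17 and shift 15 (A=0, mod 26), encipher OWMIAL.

O(14): 17·14+15=253≡19 → T
W(22): 17·22+15=389≡25 → Z
M(12): 17·12+15=219≡11 → L
I(8): 17·8+15=151≡21 → V
A(0): 17·0+15=15 → P
L(11): 17·11+15=202≡20 → U

TZLVPU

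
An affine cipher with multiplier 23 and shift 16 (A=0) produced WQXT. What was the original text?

YAPZ

The inverse of 23 mod 26 is 17, since 23·17=391≡1. Apply D(y)=17·(y−16) mod 26:
W(22): 17·(22−16)=102≡24 → Y
Q(16): 17·(16−16)=0 → A
X(23): 17·(23−16)=119≡15 → P
T(19): 17·(19−16)=51≡25 → Z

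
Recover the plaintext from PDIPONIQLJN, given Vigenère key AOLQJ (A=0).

PPXZFNUFVAN

Repeat the key across the ciphertext: AOLQJAOLQJA
P(15)−A(0): 15 → P
D(3)−O(14): -11≡15 → P
I(8)−L(11): -3≡23 → X
P(15)−Q(16): -1≡25 → Z
O(14)−J(9): 5 → F
N(13)−A(0): 13 → N
I(8)−O(14): -6≡20 → U
Q(16)−L(11): 5 → F
L(11)−Q(16): -5≡21 → V
J(9)−J(9): 0 → A
N(13)−A(0): 13 → N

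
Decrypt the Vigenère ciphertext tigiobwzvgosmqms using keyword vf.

ydldtwbuabtnrlrn

Repeat the key across the ciphertext: vfvfvfvfvfvfvfvf
t(19)−v(21): -2≡24 → y
i(8)−f(5): 3 → d
g(6)−v(21): -15≡11 → l
i(8)−f(5): 3 → d
o(14)−v(21): -7≡19 → t
b(1)−f(5): -4≡22 → w
w(22)−v(21): 1 → b
z(25)−f(5): 20 → u
v(21)−v(21): 0 → a
g(6)−f(5): 1 → b
o(14)−v(21): -7≡19 → t
s(18)−f(5): 13 → n
m(12)−v(21): -9≡17 → r
q(16)−f(5): 11 → l
m(12)−v(21): -9≡17 → r
s(18)−f(5): 13 → n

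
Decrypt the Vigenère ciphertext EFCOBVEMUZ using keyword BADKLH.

Repeat the key across the ciphertext: BADKLHBADK
E(4)−B(1): 3 → D
F(5)−A(0): 5 → F
C(2)−D(3): -1≡25 → Z
O(14)−K(10): 4 → E
B(1)−L(11): -10≡16 → Q
V(21)−H(7): 14 → O
E(4)−B(1): 3 → D
M(12)−A(0): 12 → M
U(20)−D(3): 17 → R
Z(25)−K(10): 15 → P

DFZEQODMRP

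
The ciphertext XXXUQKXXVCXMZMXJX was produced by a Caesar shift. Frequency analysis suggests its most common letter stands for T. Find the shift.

The most frequent ciphertext letter is X (appears 8 times).
X is position 23; T is position 19.
Shift = 4.

4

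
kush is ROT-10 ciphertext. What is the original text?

akix

k(10): 10−10=0 → a
u(20): 20−10=10 → k
s(18): 18−10=8 → i
h(7): 7−10=-3≡23 → x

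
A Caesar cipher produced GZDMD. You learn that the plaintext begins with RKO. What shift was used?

From the crib: G(6)−R(17)=-11≡15, so the shift is 15.

15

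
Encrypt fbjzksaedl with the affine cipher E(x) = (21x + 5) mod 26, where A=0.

f(5): 21·5+5=110≡6 → g
b(1): 21·1+5=26≡0 → a
j(9): 21·9+5=194≡12 → m
z(25): 21·25+5=530≡10 → k
k(10): 21·10+5=215≡7 → h
s(18): 21·18+5=383≡19 → t
a(0): 21·0+5=5 → f
e(4): 21·4+5=89≡11 → l
d(3): 21·3+5=68≡16 → q
l(11): 21·11+5=236≡2 → c

gamkhtflqc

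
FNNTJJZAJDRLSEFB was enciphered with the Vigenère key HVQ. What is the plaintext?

Repeat the key across the ciphertext: HVQHVQHVQHVQHVQH
F(5)−H(7): -2≡24 → Y
N(13)−V(21): -8≡18 → S
N(13)−Q(16): -3≡23 → X
T(19)−H(7): 12 → M
J(9)−V(21): -12≡14 → O
J(9)−Q(16): -7≡19 → T
Z(25)−H(7): 18 → S
A(0)−V(21): -21≡5 → F
J(9)−Q(16): -7≡19 → T
D(3)−H(7): -4≡22 → W
R(17)−V(21): -4≡22 → W
L(11)−Q(16): -5≡21 → V
S(18)−H(7): 11 → L
E(4)−V(21): -17≡9 → J
F(5)−Q(16): -11≡15 → P
B(1)−H(7): -6≡20 → U

YSXMOTSFTWWVLJPU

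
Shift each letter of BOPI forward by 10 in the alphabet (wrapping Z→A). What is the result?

LYZS

B(1): 1+10=11 → L
O(14): 14+10=24 → Y
P(15): 15+10=25 → Z
I(8): 8+10=18 → S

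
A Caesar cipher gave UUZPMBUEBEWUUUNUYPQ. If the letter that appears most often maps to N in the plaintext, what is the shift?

The most frequent ciphertext letter is U (appears 7 times).
U is position 20; N is position 13.
Shift = 7.

7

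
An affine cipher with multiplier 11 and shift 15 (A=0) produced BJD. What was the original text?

The inverse of 11 mod 26 is 19, since 11·19=209≡1. Apply D(y)=19·(y−15) mod 26:
B(1): 19·(1−15)=-266≡20 → U
J(9): 19·(9−15)=-114≡16 → Q
D(3): 19·(3−15)=-228≡6 → G

UQG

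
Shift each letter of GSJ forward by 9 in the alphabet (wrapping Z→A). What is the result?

G(6): 6+9=15 → P
S(18): 18+9=27≡1 → B
J(9): 9+9=18 → S

PBS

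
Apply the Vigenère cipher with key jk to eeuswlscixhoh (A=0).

nodcfvbmrhqyq

Repeat the key across the message: jkjkjkjkjkjkj
e(4)+j(9): 13 → n
e(4)+k(10): 14 → o
u(20)+j(9): 29≡3 → d
s(18)+k(10): 28≡2 → c
w(22)+j(9): 31≡5 → f
l(11)+k(10): 21 → v
s(18)+j(9): 27≡1 → b
c(2)+k(10): 12 → m
i(8)+j(9): 17 → r
x(23)+k(10): 33≡7 → h
h(7)+j(9): 16 → q
o(14)+k(10): 24 → y
h(7)+j(9): 16 → q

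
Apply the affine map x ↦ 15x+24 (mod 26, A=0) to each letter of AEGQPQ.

YGKEPE

A(0): 15·0+24=24 → Y
E(4): 15·4+24=84≡6 → G
G(6): 15·6+24=114≡10 → K
Q(16): 15·16+24=264≡4 → E
P(15): 15·15+24=249≡15 → P
Q(16): 15·16+24=264≡4 → E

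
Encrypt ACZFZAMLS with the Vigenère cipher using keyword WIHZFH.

Repeat the key across the message: WIHZFHWIH
A(0)+W(22): 22 → W
C(2)+I(8): 10 → K
Z(25)+H(7): 32≡6 → G
F(5)+Z(25): 30≡4 → E
Z(25)+F(5): 30≡4 → E
A(0)+H(7): 7 → H
M(12)+W(22): 34≡8 → I
L(11)+I(8): 19 → T
S(18)+H(7): 25 → Z

WKGEEHITZ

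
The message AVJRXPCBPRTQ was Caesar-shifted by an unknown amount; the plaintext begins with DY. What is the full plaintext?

From the crib: A(0)−D(3)=-3≡23, so the shift is 23.
Subtract 23 from each ciphertext letter:
A(0): 0−23=-23≡3 → D
V(21): 21−23=-2≡24 → Y
J(9): 9−23=-14≡12 → M
R(17): 17−23=-6≡20 → U
X(23): 23−23=0 → A
P(15): 15−23=-8≡18 → S
C(2): 2−23=-21≡5 → F
B(1): 1−23=-22≡4 → E
P(15): 15−23=-8≡18 → S
R(17): 17−23=-6≡20 → U
T(19): 19−23=-4≡22 → W
Q(16): 16−23=-7≡19 → T

DYMUASFESUWT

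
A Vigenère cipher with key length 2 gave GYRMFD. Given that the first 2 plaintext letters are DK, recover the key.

Subtract each crib letter from the matching ciphertext letter (mod 26):
G(6)−D(3)=3 → D
Y(24)−K(10)=14 → O

DO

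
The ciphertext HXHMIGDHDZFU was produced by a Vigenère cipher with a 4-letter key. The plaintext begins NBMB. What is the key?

Subtract each crib letter from the matching ciphertext letter (mod 26):
H(7)−N(13)=-6≡20 → U
X(23)−B(1)=22 → W
H(7)−M(12)=-5≡21 → V
M(12)−B(1)=11 → L

UWVL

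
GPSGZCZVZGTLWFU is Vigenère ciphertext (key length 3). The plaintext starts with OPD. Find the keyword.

SAP

Subtract each crib letter from the matching ciphertext letter (mod 26):
G(6)−O(14)=-8≡18 → S
P(15)−P(15)=0 → A
S(18)−D(3)=15 → P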